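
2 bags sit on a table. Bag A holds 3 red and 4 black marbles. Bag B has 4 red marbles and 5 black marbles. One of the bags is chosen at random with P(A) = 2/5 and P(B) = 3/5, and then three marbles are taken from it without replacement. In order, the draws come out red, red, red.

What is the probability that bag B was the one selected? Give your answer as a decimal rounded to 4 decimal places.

For each hypothesis, P(data | H) works out to: P(data | bag A) = (3/7)(2/6)(1/5) = 1/35; P(data | bag B) = (4/9)(3/8)(2/7) = 1/21.
The prior-weighted likelihoods are 2/5 · 1/35 = 2/175, 3/5 · 1/21 = 1/35; with total 1/25.
So P(bag B | data) = (1/35) / (1/25) = 5/7.

0.7143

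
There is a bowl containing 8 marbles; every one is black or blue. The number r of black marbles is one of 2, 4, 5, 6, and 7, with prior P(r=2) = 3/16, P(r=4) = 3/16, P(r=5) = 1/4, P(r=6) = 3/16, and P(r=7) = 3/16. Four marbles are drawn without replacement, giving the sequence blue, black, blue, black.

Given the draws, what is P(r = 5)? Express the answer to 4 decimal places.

0.3774

Compute the likelihood of the observed sequence for each case: P(data | r = 2) = (6/8)(2/7)(5/6)(1/5) = 0.035714; P(data | r = 4) = (4/8)(4/7)(3/6)(3/5) = 0.085714; P(data | r = 5) = (3/8)(5/7)(2/6)(4/5) = 0.071429; P(data | r = 6) = (2/8)(6/7)(1/6)(5/5) = 0.035714; P(data | r = 7) = (1/8)(7/7)(0/6) = 0.
Weighting by the prior gives 3/16 · 0.035714 = 0.0066964, 3/16 · 0.085714 = 0.016071, 1/4 · 0.071429 = 0.017857, 3/16 · 0.035714 = 0.0066964, 3/16 · 0 = 0; with total 0.047321.
Therefore the posterior P(r = 5 | data) = (0.017857) / (0.047321) = 0.37736.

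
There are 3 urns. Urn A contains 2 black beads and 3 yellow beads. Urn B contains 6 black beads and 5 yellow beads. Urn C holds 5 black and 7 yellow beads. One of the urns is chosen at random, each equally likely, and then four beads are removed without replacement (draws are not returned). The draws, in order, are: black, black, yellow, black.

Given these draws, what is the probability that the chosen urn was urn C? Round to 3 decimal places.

0.318

For each hypothesis, P(data | H) works out to: P(data | urn A) = (2/5)(1/4)(3/3)(0/2) = 0; P(data | urn B) = (6/11)(5/10)(5/9)(4/8) = 5/66; P(data | urn C) = (5/12)(4/11)(7/10)(3/9) = 7/198.
The prior-weighted likelihoods are 1/3 · 0 = 0, 1/3 · 5/66 = 5/198, 1/3 · 7/198 = 7/594; summing to 1/27.
Therefore the posterior P(urn C | data) = (7/594) / (1/27) = 7/22.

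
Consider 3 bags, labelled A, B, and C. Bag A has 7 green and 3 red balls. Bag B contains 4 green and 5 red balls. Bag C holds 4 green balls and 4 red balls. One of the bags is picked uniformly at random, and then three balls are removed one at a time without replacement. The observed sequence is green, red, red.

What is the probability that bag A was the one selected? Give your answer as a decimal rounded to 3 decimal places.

0.162

Under each hypothesis, the probability of the observed sequence is: P(data | bag A) = (7/10)(3/9)(2/8) = 0.058333; P(data | bag B) = (4/9)(5/8)(4/7) = 0.15873; P(data | bag C) = (4/8)(4/7)(3/6) = 0.14286.
The prior-weighted likelihoods are 1/3 · 0.058333 = 0.019444, 1/3 · 0.15873 = 0.05291, 1/3 · 0.14286 = 0.047619; summing to 0.11997.
By Bayes' rule, P(bag A | data) = (0.019444) / (0.11997) = 0.16207.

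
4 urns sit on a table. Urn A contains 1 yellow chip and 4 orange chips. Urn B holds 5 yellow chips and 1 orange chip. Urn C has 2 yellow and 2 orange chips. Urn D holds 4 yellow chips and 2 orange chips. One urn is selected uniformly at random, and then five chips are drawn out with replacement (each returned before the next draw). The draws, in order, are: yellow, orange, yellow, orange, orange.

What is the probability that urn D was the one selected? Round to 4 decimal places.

For each hypothesis, P(data | H) works out to: P(data | urn A) = (1/5)(4/5)(1/5)(4/5)(4/5) = 0.02048; P(data | urn B) = (5/6)(1/6)(5/6)(1/6)(1/6) = 0.003215; P(data | urn C) = (2/4)(2/4)(2/4)(2/4)(2/4) = 0.03125; P(data | urn D) = (4/6)(2/6)(4/6)(2/6)(2/6) = 0.016461.
Weighting by the prior gives 1/4 · 0.02048 = 0.00512, 1/4 · 0.003215 = 0.00080376, 1/4 · 0.03125 = 0.0078125, 1/4 · 0.016461 = 0.0041152; with total 0.017851.
Hence P(urn D | data) = (0.0041152) / (0.017851) = 0.23053.

0.2305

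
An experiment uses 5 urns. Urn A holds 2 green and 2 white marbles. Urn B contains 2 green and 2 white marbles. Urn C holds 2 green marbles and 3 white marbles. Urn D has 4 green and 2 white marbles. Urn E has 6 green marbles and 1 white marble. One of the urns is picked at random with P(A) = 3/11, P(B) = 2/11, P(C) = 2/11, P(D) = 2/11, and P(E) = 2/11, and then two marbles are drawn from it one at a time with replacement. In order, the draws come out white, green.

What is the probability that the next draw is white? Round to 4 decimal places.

The likelihood of the observed sequence under each hypothesis: P(data | urn A) = (2/4)(2/4) = 0.25; P(data | urn B) = (2/4)(2/4) = 0.25; P(data | urn C) = (3/5)(2/5) = 0.24; P(data | urn D) = (2/6)(4/6) = 0.22222; P(data | urn E) = (1/7)(6/7) = 0.12245.
Weighting by the prior gives 3/11 · 0.25 = 0.068182, 2/11 · 0.25 = 0.045455, 2/11 · 0.24 = 0.043636, 2/11 · 0.22222 = 0.040404, 2/11 · 0.12245 = 0.022263; these sum to 0.21994.
Normalising, the posterior is P(urn A | data) = 0.31, P(urn B | data) = 0.20667, P(urn C | data) = 0.1984, P(urn D | data) = 0.1837, P(urn E | data) = 0.10123.
So P(white next | data) = Σ P(white next | H) P(H | data) = (1/2)(0.31) + (1/2)(0.20667) + (3/5)(0.1984) + (1/3)(0.1837) + (1/7)(0.10123) = 0.45307.

0.4531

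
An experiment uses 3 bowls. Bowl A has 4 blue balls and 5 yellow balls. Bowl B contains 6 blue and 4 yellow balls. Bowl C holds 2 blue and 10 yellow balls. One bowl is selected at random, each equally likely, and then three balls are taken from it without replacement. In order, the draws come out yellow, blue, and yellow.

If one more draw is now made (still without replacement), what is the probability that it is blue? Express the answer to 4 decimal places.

0.4200

Under each hypothesis, the probability of the observed sequence is: P(data | bowl A) = (5/9)(4/8)(4/7) = 0.15873; P(data | bowl B) = (4/10)(6/9)(3/8) = 0.1; P(data | bowl C) = (10/12)(2/11)(9/10) = 0.13636.
The prior-weighted likelihoods are 1/3 · 0.15873 = 0.05291, 1/3 · 0.1 = 0.033333, 1/3 · 0.13636 = 0.045455; with total 0.1317.
The posterior is then P(bowl A | data) = 0.40175, P(bowl B | data) = 0.2531, P(bowl C | data) = 0.34514.
Averaging over the posterior, P(blue next | data) = (1/2)(0.40175) + (5/7)(0.2531) + (1/9)(0.34514) = 0.42001.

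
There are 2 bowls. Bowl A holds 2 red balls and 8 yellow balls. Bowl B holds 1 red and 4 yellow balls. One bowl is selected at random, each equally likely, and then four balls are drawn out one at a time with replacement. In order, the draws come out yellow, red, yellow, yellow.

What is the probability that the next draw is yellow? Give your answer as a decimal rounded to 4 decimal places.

0.8000

Under each hypothesis, the probability of the observed sequence is: P(data | bowl A) = (8/10)(2/10)(8/10)(8/10) = 64/625; P(data | bowl B) = (4/5)(1/5)(4/5)(4/5) = 64/625.
Weighting by the prior gives 1/2 · 64/625 = 32/625, 1/2 · 64/625 = 32/625; with total 64/625.
Dividing through by the total gives posterior P(bowl A | data) = 1/2, P(bowl B | data) = 1/2.
Averaging over the posterior, P(yellow next | data) = (4/5)(1/2) + (4/5)(1/2) = 4/5.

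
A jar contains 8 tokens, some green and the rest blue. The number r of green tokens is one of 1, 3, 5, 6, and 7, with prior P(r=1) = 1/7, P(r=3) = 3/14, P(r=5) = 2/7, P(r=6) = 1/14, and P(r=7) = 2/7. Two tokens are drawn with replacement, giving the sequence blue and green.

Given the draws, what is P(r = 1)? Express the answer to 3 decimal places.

0.088

For each hypothesis, P(data | H) works out to: P(data | r = 1) = (7/8)(1/8) = 7/64; P(data | r = 3) = (5/8)(3/8) = 15/64; P(data | r = 5) = (3/8)(5/8) = 15/64; P(data | r = 6) = (2/8)(6/8) = 3/16; P(data | r = 7) = (1/8)(7/8) = 7/64.
Weighting by the prior gives 1/7 · 7/64 = 1/64, 3/14 · 15/64 = 45/896, 2/7 · 15/64 = 15/224, 1/14 · 3/16 = 3/224, 2/7 · 7/64 = 1/32; these sum to 159/896.
By Bayes' rule, P(r = 1 | data) = (1/64) / (159/896) = 14/159.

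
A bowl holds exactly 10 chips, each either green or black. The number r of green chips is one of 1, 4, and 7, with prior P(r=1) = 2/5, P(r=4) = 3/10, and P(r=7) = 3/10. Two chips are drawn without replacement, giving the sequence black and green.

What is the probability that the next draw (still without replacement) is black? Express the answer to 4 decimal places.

Under each hypothesis, the probability of the observed sequence is: P(data | r = 1) = (9/10)(1/9) = 1/10; P(data | r = 4) = (6/10)(4/9) = 4/15; P(data | r = 7) = (3/10)(7/9) = 7/30.
The prior-weighted likelihoods are 2/5 · 1/10 = 1/25, 3/10 · 4/15 = 2/25, 3/10 · 7/30 = 7/100; with total 19/100.
The posterior is then P(r = 1 | data) = 4/19, P(r = 4 | data) = 8/19, P(r = 7 | data) = 7/19.
The predictive probability is P(black next | data) = (1)(4/19) + (5/8)(8/19) + (1/4)(7/19) = 43/76.

0.5658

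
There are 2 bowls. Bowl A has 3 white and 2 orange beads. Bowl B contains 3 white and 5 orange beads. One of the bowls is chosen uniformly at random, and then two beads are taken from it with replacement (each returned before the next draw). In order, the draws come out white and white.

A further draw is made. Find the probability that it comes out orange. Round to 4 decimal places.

For each hypothesis, P(data | H) works out to: P(data | bowl A) = (3/5)(3/5) = 0.36; P(data | bowl B) = (3/8)(3/8) = 0.14062.
Weighting by the prior gives 1/2 · 0.36 = 0.18, 1/2 · 0.14062 = 0.070312; these sum to 0.25031.
Normalising, the posterior is P(bowl A | data) = 0.7191, P(bowl B | data) = 0.2809.
The predictive probability is P(orange next | data) = (2/5)(0.7191) + (5/8)(0.2809) = 0.4632.

0.4632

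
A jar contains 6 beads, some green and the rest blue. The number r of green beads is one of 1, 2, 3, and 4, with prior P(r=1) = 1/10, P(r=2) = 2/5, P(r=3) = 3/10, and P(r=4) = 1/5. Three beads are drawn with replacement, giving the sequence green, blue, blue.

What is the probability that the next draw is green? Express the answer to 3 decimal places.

0.409

For each hypothesis, P(data | H) works out to: P(data | r = 1) = (1/6)(5/6)(5/6) = 0.11574; P(data | r = 2) = (2/6)(4/6)(4/6) = 0.14815; P(data | r = 3) = (3/6)(3/6)(3/6) = 0.125; P(data | r = 4) = (4/6)(2/6)(2/6) = 0.074074.
Weighting by the prior gives 1/10 · 0.11574 = 0.011574, 2/5 · 0.14815 = 0.059259, 3/10 · 0.125 = 0.0375, 1/5 · 0.074074 = 0.014815; these sum to 0.12315.
The posterior is then P(r = 1 | data) = 0.093985, P(r = 2 | data) = 0.4812, P(r = 3 | data) = 0.30451, P(r = 4 | data) = 0.1203.
The predictive probability is P(green next | data) = (1/6)(0.093985) + (1/3)(0.4812) + (1/2)(0.30451) + (2/3)(0.1203) = 0.40852.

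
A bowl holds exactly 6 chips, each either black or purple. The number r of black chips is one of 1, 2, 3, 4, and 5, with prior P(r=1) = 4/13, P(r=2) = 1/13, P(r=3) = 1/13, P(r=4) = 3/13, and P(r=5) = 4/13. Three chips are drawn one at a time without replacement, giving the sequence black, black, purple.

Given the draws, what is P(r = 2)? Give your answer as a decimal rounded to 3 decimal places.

0.045

For each hypothesis, P(data | H) works out to: P(data | r = 1) = (1/6)(0/5) = 0; P(data | r = 2) = (2/6)(1/5)(4/4) = 1/15; P(data | r = 3) = (3/6)(2/5)(3/4) = 3/20; P(data | r = 4) = (4/6)(3/5)(2/4) = 1/5; P(data | r = 5) = (5/6)(4/5)(1/4) = 1/6.
Multiplying each by its prior: 4/13 · 0 = 0, 1/13 · 1/15 = 1/195, 1/13 · 3/20 = 3/260, 3/13 · 1/5 = 3/65, 4/13 · 1/6 = 2/39; with total 89/780.
By Bayes' rule, P(r = 2 | data) = (1/195) / (89/780) = 4/89.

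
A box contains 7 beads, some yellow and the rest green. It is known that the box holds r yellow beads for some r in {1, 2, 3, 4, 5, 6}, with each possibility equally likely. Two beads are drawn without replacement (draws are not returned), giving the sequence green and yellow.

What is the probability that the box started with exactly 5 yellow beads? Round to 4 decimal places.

For each hypothesis, P(data | H) works out to: P(data | r = 1) = (6/7)(1/6) = 1/7; P(data | r = 2) = (5/7)(2/6) = 5/21; P(data | r = 3) = (4/7)(3/6) = 2/7; P(data | r = 4) = (3/7)(4/6) = 2/7; P(data | r = 5) = (2/7)(5/6) = 5/21; P(data | r = 6) = (1/7)(6/6) = 1/7.
Weighting by the prior gives 1/6 · 1/7 = 1/42, 1/6 · 5/21 = 5/126, 1/6 · 2/7 = 1/21, 1/6 · 2/7 = 1/21, 1/6 · 5/21 = 5/126, 1/6 · 1/7 = 1/42; these sum to 2/9.
Therefore the posterior P(r = 5 | data) = (5/126) / (2/9) = 5/28.

0.1786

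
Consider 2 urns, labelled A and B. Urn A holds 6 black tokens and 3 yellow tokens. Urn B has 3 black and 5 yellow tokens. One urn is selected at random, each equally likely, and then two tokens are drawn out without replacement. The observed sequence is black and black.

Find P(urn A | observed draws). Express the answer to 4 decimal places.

0.7955

For each hypothesis, P(data | H) works out to: P(data | urn A) = (6/9)(5/8) = 5/12; P(data | urn B) = (3/8)(2/7) = 3/28.
Weighting by the prior gives 1/2 · 5/12 = 5/24, 1/2 · 3/28 = 3/56; with total 11/42.
Therefore the posterior P(urn A | data) = (5/24) / (11/42) = 35/44.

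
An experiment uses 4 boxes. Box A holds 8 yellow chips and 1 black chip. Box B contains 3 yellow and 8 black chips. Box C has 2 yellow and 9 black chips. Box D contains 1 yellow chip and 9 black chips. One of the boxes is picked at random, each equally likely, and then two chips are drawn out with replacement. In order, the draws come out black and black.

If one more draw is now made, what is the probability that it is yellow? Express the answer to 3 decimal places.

The likelihood of the observed sequence under each hypothesis: P(data | box A) = (1/9)(1/9) = 0.012346; P(data | box B) = (8/11)(8/11) = 0.52893; P(data | box C) = (9/11)(9/11) = 0.66942; P(data | box D) = (9/10)(9/10) = 0.81.
The prior-weighted likelihoods are 1/4 · 0.012346 = 0.0030864, 1/4 · 0.52893 = 0.13223, 1/4 · 0.66942 = 0.16736, 1/4 · 0.81 = 0.2025; with total 0.50517.
Normalising, the posterior is P(box A | data) = 0.0061096, P(box B | data) = 0.26175, P(box C | data) = 0.33128, P(box D | data) = 0.40085.
Averaging over the posterior, P(yellow next | data) = (8/9)(0.0061096) + (3/11)(0.26175) + (2/11)(0.33128) + (1/10)(0.40085) = 0.17714.

0.177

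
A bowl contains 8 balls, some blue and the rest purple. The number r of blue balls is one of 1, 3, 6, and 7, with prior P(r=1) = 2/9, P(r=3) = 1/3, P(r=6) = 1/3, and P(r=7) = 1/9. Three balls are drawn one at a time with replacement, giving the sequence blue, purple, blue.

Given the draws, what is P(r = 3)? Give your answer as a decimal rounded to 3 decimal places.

0.326

Compute the likelihood of the observed sequence for each case: P(data | r = 1) = (1/8)(7/8)(1/8) = 0.013672; P(data | r = 3) = (3/8)(5/8)(3/8) = 0.087891; P(data | r = 6) = (6/8)(2/8)(6/8) = 0.14062; P(data | r = 7) = (7/8)(1/8)(7/8) = 0.095703.
The prior-weighted likelihoods are 2/9 · 0.013672 = 0.0030382, 1/3 · 0.087891 = 0.029297, 1/3 · 0.14062 = 0.046875, 1/9 · 0.095703 = 0.010634; summing to 0.089844.
Hence P(r = 3 | data) = (0.029297) / (0.089844) = 0.32609.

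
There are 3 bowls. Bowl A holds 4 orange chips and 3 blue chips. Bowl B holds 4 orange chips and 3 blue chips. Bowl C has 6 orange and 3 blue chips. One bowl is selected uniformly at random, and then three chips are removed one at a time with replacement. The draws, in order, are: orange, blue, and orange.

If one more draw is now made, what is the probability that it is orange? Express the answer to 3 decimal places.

Compute the likelihood of the observed sequence for each case: P(data | bowl A) = (4/7)(3/7)(4/7) = 0.13994; P(data | bowl B) = (4/7)(3/7)(4/7) = 0.13994; P(data | bowl C) = (6/9)(3/9)(6/9) = 0.14815.
Multiplying each by its prior: 1/3 · 0.13994 = 0.046647, 1/3 · 0.13994 = 0.046647, 1/3 · 0.14815 = 0.049383; summing to 0.14268.
Dividing through by the total gives posterior P(bowl A | data) = 0.32694, P(bowl B | data) = 0.32694, P(bowl C | data) = 0.34612.
So P(orange next | data) = Σ P(orange next | H) P(H | data) = (4/7)(0.32694) + (4/7)(0.32694) + (2/3)(0.34612) = 0.60439.

0.604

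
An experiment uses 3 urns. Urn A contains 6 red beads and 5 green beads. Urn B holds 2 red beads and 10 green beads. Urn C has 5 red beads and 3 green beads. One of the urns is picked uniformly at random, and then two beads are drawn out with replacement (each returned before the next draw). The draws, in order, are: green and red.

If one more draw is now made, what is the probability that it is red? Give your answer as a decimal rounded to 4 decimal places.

For each hypothesis, P(data | H) works out to: P(data | urn A) = (5/11)(6/11) = 0.24793; P(data | urn B) = (10/12)(2/12) = 0.13889; P(data | urn C) = (3/8)(5/8) = 0.23438.
Weighting by the prior gives 1/3 · 0.24793 = 0.082645, 1/3 · 0.13889 = 0.046296, 1/3 · 0.23438 = 0.078125; these sum to 0.20707.
Dividing through by the total gives posterior P(urn A | data) = 0.39912, P(urn B | data) = 0.22358, P(urn C | data) = 0.3773.
The predictive probability is P(red next | data) = (6/11)(0.39912) + (1/6)(0.22358) + (5/8)(0.3773) = 0.49078.

0.4908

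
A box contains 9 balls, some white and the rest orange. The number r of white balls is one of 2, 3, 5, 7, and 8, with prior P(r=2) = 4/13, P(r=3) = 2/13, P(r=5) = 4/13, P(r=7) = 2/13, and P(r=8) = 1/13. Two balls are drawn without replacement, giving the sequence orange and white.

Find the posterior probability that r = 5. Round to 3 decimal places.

The likelihood of the observed sequence under each hypothesis: P(data | r = 2) = (7/9)(2/8) = 7/36; P(data | r = 3) = (6/9)(3/8) = 1/4; P(data | r = 5) = (4/9)(5/8) = 5/18; P(data | r = 7) = (2/9)(7/8) = 7/36; P(data | r = 8) = (1/9)(8/8) = 1/9.
The prior-weighted likelihoods are 4/13 · 7/36 = 7/117, 2/13 · 1/4 = 1/26, 4/13 · 5/18 = 10/117, 2/13 · 7/36 = 7/234, 1/13 · 1/9 = 1/117; with total 2/9.
Hence P(r = 5 | data) = (10/117) / (2/9) = 5/13.

0.385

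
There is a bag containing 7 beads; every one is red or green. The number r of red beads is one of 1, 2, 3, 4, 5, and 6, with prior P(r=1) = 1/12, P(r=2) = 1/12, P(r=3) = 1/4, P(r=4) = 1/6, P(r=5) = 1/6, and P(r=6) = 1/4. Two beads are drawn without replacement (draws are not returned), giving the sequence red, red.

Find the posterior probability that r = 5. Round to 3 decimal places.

0.230

Under each hypothesis, the probability of the observed sequence is: P(data | r = 1) = (1/7)(0/6) = 0; P(data | r = 2) = (2/7)(1/6) = 1/21; P(data | r = 3) = (3/7)(2/6) = 1/7; P(data | r = 4) = (4/7)(3/6) = 2/7; P(data | r = 5) = (5/7)(4/6) = 10/21; P(data | r = 6) = (6/7)(5/6) = 5/7.
The prior-weighted likelihoods are 1/12 · 0 = 0, 1/12 · 1/21 = 1/252, 1/4 · 1/7 = 1/28, 1/6 · 2/7 = 1/21, 1/6 · 10/21 = 5/63, 1/4 · 5/7 = 5/28; these sum to 29/84.
By Bayes' rule, P(r = 5 | data) = (5/63) / (29/84) = 20/87.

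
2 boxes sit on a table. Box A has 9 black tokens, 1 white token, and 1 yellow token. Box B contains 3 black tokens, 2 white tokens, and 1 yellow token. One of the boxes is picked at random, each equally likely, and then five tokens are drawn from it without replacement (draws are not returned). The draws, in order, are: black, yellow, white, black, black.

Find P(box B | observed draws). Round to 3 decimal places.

Under each hypothesis, the probability of the observed sequence is: P(data | box A) = (9/11)(1/10)(1/9)(8/8)(7/7) = 0.0090909; P(data | box B) = (3/6)(1/5)(2/4)(2/3)(1/2) = 0.016667.
Multiplying each by its prior: 1/2 · 0.0090909 = 0.0045455, 1/2 · 0.016667 = 0.0083333; these sum to 0.012879.
Therefore the posterior P(box B | data) = (0.0083333) / (0.012879) = 0.64706.

0.647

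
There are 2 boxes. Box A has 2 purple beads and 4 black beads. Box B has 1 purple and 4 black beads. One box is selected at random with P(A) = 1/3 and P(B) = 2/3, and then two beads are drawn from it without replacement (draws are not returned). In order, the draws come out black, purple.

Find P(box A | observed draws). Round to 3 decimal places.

0.400

Under each hypothesis, the probability of the observed sequence is: P(data | box A) = (4/6)(2/5) = 4/15; P(data | box B) = (4/5)(1/4) = 1/5.
The prior-weighted likelihoods are 1/3 · 4/15 = 4/45, 2/3 · 1/5 = 2/15; with total 2/9.
So P(box A | data) = (4/45) / (2/9) = 2/5.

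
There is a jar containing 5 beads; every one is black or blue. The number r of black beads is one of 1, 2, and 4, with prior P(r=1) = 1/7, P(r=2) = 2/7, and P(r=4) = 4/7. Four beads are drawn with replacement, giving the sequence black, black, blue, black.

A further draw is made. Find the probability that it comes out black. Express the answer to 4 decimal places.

Under each hypothesis, the probability of the observed sequence is: P(data | r = 1) = (1/5)(1/5)(4/5)(1/5) = 0.0064; P(data | r = 2) = (2/5)(2/5)(3/5)(2/5) = 0.0384; P(data | r = 4) = (4/5)(4/5)(1/5)(4/5) = 0.1024.
The prior-weighted likelihoods are 1/7 · 0.0064 = 0.00091429, 2/7 · 0.0384 = 0.010971, 4/7 · 0.1024 = 0.058514; with total 0.0704.
Dividing through by the total gives posterior P(r = 1 | data) = 0.012987, P(r = 2 | data) = 0.15584, P(r = 4 | data) = 0.83117.
So P(black next | data) = Σ P(black next | H) P(H | data) = (1/5)(0.012987) + (2/5)(0.15584) + (4/5)(0.83117) = 0.72987.

0.7299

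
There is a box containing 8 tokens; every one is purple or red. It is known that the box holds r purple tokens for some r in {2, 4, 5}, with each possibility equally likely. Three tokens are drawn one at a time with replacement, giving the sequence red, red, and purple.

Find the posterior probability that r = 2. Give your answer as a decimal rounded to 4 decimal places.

Compute the likelihood of the observed sequence for each case: P(data | r = 2) = (6/8)(6/8)(2/8) = 0.14062; P(data | r = 4) = (4/8)(4/8)(4/8) = 0.125; P(data | r = 5) = (3/8)(3/8)(5/8) = 0.087891.
The prior-weighted likelihoods are 1/3 · 0.14062 = 0.046875, 1/3 · 0.125 = 0.041667, 1/3 · 0.087891 = 0.029297; summing to 0.11784.
By Bayes' rule, P(r = 2 | data) = (0.046875) / (0.11784) = 0.39779.

0.3978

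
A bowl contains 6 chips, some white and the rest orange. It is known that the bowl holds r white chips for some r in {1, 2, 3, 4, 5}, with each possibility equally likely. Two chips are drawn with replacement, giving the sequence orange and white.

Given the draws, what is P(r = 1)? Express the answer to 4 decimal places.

Compute the likelihood of the observed sequence for each case: P(data | r = 1) = (5/6)(1/6) = 5/36; P(data | r = 2) = (4/6)(2/6) = 2/9; P(data | r = 3) = (3/6)(3/6) = 1/4; P(data | r = 4) = (2/6)(4/6) = 2/9; P(data | r = 5) = (1/6)(5/6) = 5/36.
Weighting by the prior gives 1/5 · 5/36 = 1/36, 1/5 · 2/9 = 2/45, 1/5 · 1/4 = 1/20, 1/5 · 2/9 = 2/45, 1/5 · 5/36 = 1/36; with total 7/36.
So P(r = 1 | data) = (1/36) / (7/36) = 1/7.

0.1429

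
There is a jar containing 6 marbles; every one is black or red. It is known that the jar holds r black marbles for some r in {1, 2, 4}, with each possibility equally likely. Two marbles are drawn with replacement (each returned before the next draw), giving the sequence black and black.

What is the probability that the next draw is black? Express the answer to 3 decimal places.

The likelihood of the observed sequence under each hypothesis: P(data | r = 1) = (1/6)(1/6) = 1/36; P(data | r = 2) = (2/6)(2/6) = 1/9; P(data | r = 4) = (4/6)(4/6) = 4/9.
Weighting by the prior gives 1/3 · 1/36 = 1/108, 1/3 · 1/9 = 1/27, 1/3 · 4/9 = 4/27; with total 7/36.
The posterior is then P(r = 1 | data) = 1/21, P(r = 2 | data) = 4/21, P(r = 4 | data) = 16/21.
So P(black next | data) = Σ P(black next | H) P(H | data) = (1/6)(1/21) + (1/3)(4/21) + (2/3)(16/21) = 73/126.

0.579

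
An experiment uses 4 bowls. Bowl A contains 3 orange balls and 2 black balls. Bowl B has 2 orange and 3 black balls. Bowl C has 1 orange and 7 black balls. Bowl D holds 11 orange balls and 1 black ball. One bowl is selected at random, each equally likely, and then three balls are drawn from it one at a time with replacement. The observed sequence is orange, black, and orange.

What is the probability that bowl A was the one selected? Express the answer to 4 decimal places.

Under each hypothesis, the probability of the observed sequence is: P(data | bowl A) = (3/5)(2/5)(3/5) = 0.144; P(data | bowl B) = (2/5)(3/5)(2/5) = 0.096; P(data | bowl C) = (1/8)(7/8)(1/8) = 0.013672; P(data | bowl D) = (11/12)(1/12)(11/12) = 0.070023.
The prior-weighted likelihoods are 1/4 · 0.144 = 0.036, 1/4 · 0.096 = 0.024, 1/4 · 0.013672 = 0.003418, 1/4 · 0.070023 = 0.017506; with total 0.080924.
Therefore the posterior P(bowl A | data) = (0.036) / (0.080924) = 0.44486.

0.4449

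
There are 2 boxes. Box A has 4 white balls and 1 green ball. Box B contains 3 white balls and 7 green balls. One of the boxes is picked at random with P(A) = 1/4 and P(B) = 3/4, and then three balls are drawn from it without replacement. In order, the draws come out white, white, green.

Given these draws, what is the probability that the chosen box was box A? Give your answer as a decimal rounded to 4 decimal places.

Under each hypothesis, the probability of the observed sequence is: P(data | box A) = (4/5)(3/4)(1/3) = 1/5; P(data | box B) = (3/10)(2/9)(7/8) = 7/120.
Multiplying each by its prior: 1/4 · 1/5 = 1/20, 3/4 · 7/120 = 7/160; these sum to 3/32.
So P(box A | data) = (1/20) / (3/32) = 8/15.

0.5333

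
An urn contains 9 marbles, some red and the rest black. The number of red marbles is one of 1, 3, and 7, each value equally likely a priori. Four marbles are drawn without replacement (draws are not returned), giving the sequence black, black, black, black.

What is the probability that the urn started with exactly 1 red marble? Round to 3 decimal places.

0.824

Compute the likelihood of the observed sequence for each case: P(data | r = 1) = (8/9)(7/8)(6/7)(5/6) = 5/9; P(data | r = 3) = (6/9)(5/8)(4/7)(3/6) = 5/42; P(data | r = 7) = (2/9)(1/8)(0/7) = 0.
The prior-weighted likelihoods are 1/3 · 5/9 = 5/27, 1/3 · 5/42 = 5/126, 1/3 · 0 = 0; summing to 85/378.
Hence P(r = 1 | data) = (5/27) / (85/378) = 14/17.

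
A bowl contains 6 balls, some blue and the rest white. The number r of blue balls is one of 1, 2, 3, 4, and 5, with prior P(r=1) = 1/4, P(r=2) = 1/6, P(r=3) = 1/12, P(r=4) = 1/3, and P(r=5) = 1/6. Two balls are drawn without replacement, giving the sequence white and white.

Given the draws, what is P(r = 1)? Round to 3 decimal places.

Compute the likelihood of the observed sequence for each case: P(data | r = 1) = (5/6)(4/5) = 2/3; P(data | r = 2) = (4/6)(3/5) = 2/5; P(data | r = 3) = (3/6)(2/5) = 1/5; P(data | r = 4) = (2/6)(1/5) = 1/15; P(data | r = 5) = (1/6)(0/5) = 0.
The prior-weighted likelihoods are 1/4 · 2/3 = 1/6, 1/6 · 2/5 = 1/15, 1/12 · 1/5 = 1/60, 1/3 · 1/15 = 1/45, 1/6 · 0 = 0; with total 49/180.
Hence P(r = 1 | data) = (1/6) / (49/180) = 30/49.

0.612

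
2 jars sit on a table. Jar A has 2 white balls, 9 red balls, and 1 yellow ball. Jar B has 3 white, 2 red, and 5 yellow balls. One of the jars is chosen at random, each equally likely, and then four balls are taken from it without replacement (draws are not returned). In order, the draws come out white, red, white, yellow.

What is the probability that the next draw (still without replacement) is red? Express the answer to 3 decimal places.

0.261

The likelihood of the observed sequence under each hypothesis: P(data | jar A) = (2/12)(9/11)(1/10)(1/9) = 0.0015152; P(data | jar B) = (3/10)(2/9)(2/8)(5/7) = 0.011905.
The prior-weighted likelihoods are 1/2 · 0.0015152 = 0.00075758, 1/2 · 0.011905 = 0.0059524; with total 0.00671.
The posterior is then P(jar A | data) = 0.1129, P(jar B | data) = 0.8871.
The predictive probability is P(red next | data) = (1)(0.1129) + (1/6)(0.8871) = 0.26075.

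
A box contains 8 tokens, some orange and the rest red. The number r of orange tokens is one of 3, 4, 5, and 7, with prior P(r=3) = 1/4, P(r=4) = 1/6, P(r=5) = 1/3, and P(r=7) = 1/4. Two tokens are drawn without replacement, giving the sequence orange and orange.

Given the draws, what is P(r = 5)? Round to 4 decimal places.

0.3226

Under each hypothesis, the probability of the observed sequence is: P(data | r = 3) = (3/8)(2/7) = 3/28; P(data | r = 4) = (4/8)(3/7) = 3/14; P(data | r = 5) = (5/8)(4/7) = 5/14; P(data | r = 7) = (7/8)(6/7) = 3/4.
The prior-weighted likelihoods are 1/4 · 3/28 = 3/112, 1/6 · 3/14 = 1/28, 1/3 · 5/14 = 5/42, 1/4 · 3/4 = 3/16; with total 31/84.
Therefore the posterior P(r = 5 | data) = (5/42) / (31/84) = 10/31.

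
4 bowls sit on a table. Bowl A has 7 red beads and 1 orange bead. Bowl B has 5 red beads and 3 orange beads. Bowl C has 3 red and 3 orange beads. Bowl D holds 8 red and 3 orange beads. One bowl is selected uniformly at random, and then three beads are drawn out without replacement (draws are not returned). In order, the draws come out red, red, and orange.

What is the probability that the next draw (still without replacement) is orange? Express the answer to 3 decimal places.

0.343

Compute the likelihood of the observed sequence for each case: P(data | bowl A) = (7/8)(6/7)(1/6) = 0.125; P(data | bowl B) = (5/8)(4/7)(3/6) = 0.17857; P(data | bowl C) = (3/6)(2/5)(3/4) = 0.15; P(data | bowl D) = (8/11)(7/10)(3/9) = 0.1697.
The prior-weighted likelihoods are 1/4 · 0.125 = 0.03125, 1/4 · 0.17857 = 0.044643, 1/4 · 0.15 = 0.0375, 1/4 · 0.1697 = 0.042424; summing to 0.15582.
Normalising, the posterior is P(bowl A | data) = 0.20056, P(bowl B | data) = 0.28651, P(bowl C | data) = 0.24067, P(bowl D | data) = 0.27227.
Averaging over the posterior, P(orange next | data) = (0)(0.20056) + (2/5)(0.28651) + (2/3)(0.24067) + (1/4)(0.27227) = 0.34312.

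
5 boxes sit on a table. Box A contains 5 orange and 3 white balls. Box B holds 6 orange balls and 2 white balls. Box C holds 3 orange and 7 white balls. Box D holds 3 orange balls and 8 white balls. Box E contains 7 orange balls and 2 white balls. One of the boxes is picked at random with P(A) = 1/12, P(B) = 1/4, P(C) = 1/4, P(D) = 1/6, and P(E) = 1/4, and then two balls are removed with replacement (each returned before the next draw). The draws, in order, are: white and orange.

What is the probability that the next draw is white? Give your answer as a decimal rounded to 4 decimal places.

0.4582

The likelihood of the observed sequence under each hypothesis: P(data | box A) = (3/8)(5/8) = 0.23438; P(data | box B) = (2/8)(6/8) = 0.1875; P(data | box C) = (7/10)(3/10) = 0.21; P(data | box D) = (8/11)(3/11) = 0.19835; P(data | box E) = (2/9)(7/9) = 0.17284.
Multiplying each by its prior: 1/12 · 0.23438 = 0.019531, 1/4 · 0.1875 = 0.046875, 1/4 · 0.21 = 0.0525, 1/6 · 0.19835 = 0.033058, 1/4 · 0.17284 = 0.04321; summing to 0.19517.
Dividing through by the total gives posterior P(box A | data) = 0.10007, P(box B | data) = 0.24017, P(box C | data) = 0.26899, P(box D | data) = 0.16938, P(box E | data) = 0.22139.
So P(white next | data) = Σ P(white next | H) P(H | data) = (3/8)(0.10007) + (1/4)(0.24017) + (7/10)(0.26899) + (8/11)(0.16938) + (2/9)(0.22139) = 0.45824.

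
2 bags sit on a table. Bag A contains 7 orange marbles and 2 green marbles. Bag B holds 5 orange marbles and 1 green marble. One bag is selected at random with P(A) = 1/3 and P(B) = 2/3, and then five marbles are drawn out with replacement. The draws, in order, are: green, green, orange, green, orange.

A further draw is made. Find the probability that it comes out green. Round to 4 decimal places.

The likelihood of the observed sequence under each hypothesis: P(data | bag A) = (2/9)(2/9)(7/9)(2/9)(7/9) = 0.0066386; P(data | bag B) = (1/6)(1/6)(5/6)(1/6)(5/6) = 0.003215.
The prior-weighted likelihoods are 1/3 · 0.0066386 = 0.0022129, 2/3 · 0.003215 = 0.0021433; these sum to 0.0043562.
The posterior is then P(bag A | data) = 0.50798, P(bag B | data) = 0.49202.
The predictive probability is P(green next | data) = (2/9)(0.50798) + (1/6)(0.49202) = 0.19489.

0.1949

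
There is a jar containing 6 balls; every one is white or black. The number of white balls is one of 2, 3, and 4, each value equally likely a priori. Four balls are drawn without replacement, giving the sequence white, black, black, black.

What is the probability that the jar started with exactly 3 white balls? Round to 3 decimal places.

0.273

For each hypothesis, P(data | H) works out to: P(data | r = 2) = (2/6)(4/5)(3/4)(2/3) = 2/15; P(data | r = 3) = (3/6)(3/5)(2/4)(1/3) = 1/20; P(data | r = 4) = (4/6)(2/5)(1/4)(0/3) = 0.
Weighting by the prior gives 1/3 · 2/15 = 2/45, 1/3 · 1/20 = 1/60, 1/3 · 0 = 0; with total 11/180.
Hence P(r = 3 | data) = (1/60) / (11/180) = 3/11.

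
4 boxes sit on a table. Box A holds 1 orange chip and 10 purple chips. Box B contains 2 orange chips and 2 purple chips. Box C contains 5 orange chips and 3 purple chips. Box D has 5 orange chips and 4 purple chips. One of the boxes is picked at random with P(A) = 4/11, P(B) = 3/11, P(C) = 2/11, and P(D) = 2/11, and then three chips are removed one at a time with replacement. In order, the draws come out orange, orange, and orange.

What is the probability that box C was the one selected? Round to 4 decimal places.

0.4038

The likelihood of the observed sequence under each hypothesis: P(data | box A) = (1/11)(1/11)(1/11) = 0.00075131; P(data | box B) = (2/4)(2/4)(2/4) = 0.125; P(data | box C) = (5/8)(5/8)(5/8) = 0.24414; P(data | box D) = (5/9)(5/9)(5/9) = 0.17147.
Weighting by the prior gives 4/11 · 0.00075131 = 0.00027321, 3/11 · 0.125 = 0.034091, 2/11 · 0.24414 = 0.044389, 2/11 · 0.17147 = 0.031176; summing to 0.10993.
Therefore the posterior P(box C | data) = (0.044389) / (0.10993) = 0.4038.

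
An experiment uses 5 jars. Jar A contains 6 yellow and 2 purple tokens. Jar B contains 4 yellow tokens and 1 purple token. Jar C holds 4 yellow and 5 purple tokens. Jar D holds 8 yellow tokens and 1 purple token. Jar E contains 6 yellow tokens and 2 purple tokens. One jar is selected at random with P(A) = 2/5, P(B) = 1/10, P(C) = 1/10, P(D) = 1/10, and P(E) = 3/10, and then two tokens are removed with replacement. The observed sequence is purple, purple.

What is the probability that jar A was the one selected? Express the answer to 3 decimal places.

The likelihood of the observed sequence under each hypothesis: P(data | jar A) = (2/8)(2/8) = 0.0625; P(data | jar B) = (1/5)(1/5) = 0.04; P(data | jar C) = (5/9)(5/9) = 0.30864; P(data | jar D) = (1/9)(1/9) = 0.012346; P(data | jar E) = (2/8)(2/8) = 0.0625.
The prior-weighted likelihoods are 2/5 · 0.0625 = 0.025, 1/10 · 0.04 = 0.004, 1/10 · 0.30864 = 0.030864, 1/10 · 0.012346 = 0.0012346, 3/10 · 0.0625 = 0.01875; these sum to 0.079849.
Hence P(jar A | data) = (0.025) / (0.079849) = 0.31309.

0.313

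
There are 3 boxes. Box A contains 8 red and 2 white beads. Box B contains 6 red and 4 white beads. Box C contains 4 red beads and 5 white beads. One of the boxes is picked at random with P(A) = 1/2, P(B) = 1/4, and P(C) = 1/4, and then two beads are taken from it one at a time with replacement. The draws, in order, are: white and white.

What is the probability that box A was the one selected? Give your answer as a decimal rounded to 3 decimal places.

Compute the likelihood of the observed sequence for each case: P(data | box A) = (2/10)(2/10) = 0.04; P(data | box B) = (4/10)(4/10) = 0.16; P(data | box C) = (5/9)(5/9) = 0.30864.
Multiplying each by its prior: 1/2 · 0.04 = 0.02, 1/4 · 0.16 = 0.04, 1/4 · 0.30864 = 0.07716; with total 0.13716.
Hence P(box A | data) = (0.02) / (0.13716) = 0.14581.

0.146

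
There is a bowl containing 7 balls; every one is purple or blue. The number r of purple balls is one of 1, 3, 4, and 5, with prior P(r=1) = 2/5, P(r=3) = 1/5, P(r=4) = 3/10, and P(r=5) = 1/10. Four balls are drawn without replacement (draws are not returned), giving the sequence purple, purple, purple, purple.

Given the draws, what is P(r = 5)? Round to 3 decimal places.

0.625

Under each hypothesis, the probability of the observed sequence is: P(data | r = 1) = (1/7)(0/6) = 0; P(data | r = 3) = (3/7)(2/6)(1/5)(0/4) = 0; P(data | r = 4) = (4/7)(3/6)(2/5)(1/4) = 1/35; P(data | r = 5) = (5/7)(4/6)(3/5)(2/4) = 1/7.
Weighting by the prior gives 2/5 · 0 = 0, 1/5 · 0 = 0, 3/10 · 1/35 = 3/350, 1/10 · 1/7 = 1/70; these sum to 4/175.
So P(r = 5 | data) = (1/70) / (4/175) = 5/8.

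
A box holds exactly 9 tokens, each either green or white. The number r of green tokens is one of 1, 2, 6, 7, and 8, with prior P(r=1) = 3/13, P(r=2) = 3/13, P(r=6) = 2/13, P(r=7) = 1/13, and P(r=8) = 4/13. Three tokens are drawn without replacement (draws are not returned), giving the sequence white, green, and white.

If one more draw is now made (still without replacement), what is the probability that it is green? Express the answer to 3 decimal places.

Compute the likelihood of the observed sequence for each case: P(data | r = 1) = (8/9)(1/8)(7/7) = 0.11111; P(data | r = 2) = (7/9)(2/8)(6/7) = 0.16667; P(data | r = 6) = (3/9)(6/8)(2/7) = 0.071429; P(data | r = 7) = (2/9)(7/8)(1/7) = 0.027778; P(data | r = 8) = (1/9)(8/8)(0/7) = 0.
Multiplying each by its prior: 3/13 · 0.11111 = 0.025641, 3/13 · 0.16667 = 0.038462, 2/13 · 0.071429 = 0.010989, 1/13 · 0.027778 = 0.0021368, 4/13 · 0 = 0; with total 0.077228.
Normalising, the posterior is P(r = 1 | data) = 0.33202, P(r = 2 | data) = 0.49802, P(r = 6 | data) = 0.14229, P(r = 7 | data) = 0.027668, P(r = 8 | data) = 0.
Averaging over the posterior, P(green next | data) = (0)(0.33202) + (1/6)(0.49802) + (5/6)(0.14229) + (1)(0.027668) = 0.22925.

0.229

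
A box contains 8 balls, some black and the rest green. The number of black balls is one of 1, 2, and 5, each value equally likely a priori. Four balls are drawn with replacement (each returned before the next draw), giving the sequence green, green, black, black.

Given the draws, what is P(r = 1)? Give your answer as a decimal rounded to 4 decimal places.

Compute the likelihood of the observed sequence for each case: P(data | r = 1) = (7/8)(7/8)(1/8)(1/8) = 0.011963; P(data | r = 2) = (6/8)(6/8)(2/8)(2/8) = 0.035156; P(data | r = 5) = (3/8)(3/8)(5/8)(5/8) = 0.054932.
Multiplying each by its prior: 1/3 · 0.011963 = 0.0039876, 1/3 · 0.035156 = 0.011719, 1/3 · 0.054932 = 0.018311; these sum to 0.034017.
So P(r = 1 | data) = (0.0039876) / (0.034017) = 0.11722.

0.1172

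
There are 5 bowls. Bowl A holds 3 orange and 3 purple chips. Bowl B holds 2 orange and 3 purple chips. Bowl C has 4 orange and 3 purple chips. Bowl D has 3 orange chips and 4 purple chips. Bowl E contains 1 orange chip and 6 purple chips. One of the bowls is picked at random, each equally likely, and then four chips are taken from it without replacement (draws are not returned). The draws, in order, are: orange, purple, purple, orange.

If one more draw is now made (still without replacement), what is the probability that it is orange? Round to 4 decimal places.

0.3654

For each hypothesis, P(data | H) works out to: P(data | bowl A) = (3/6)(3/5)(2/4)(2/3) = 1/10; P(data | bowl B) = (2/5)(3/4)(2/3)(1/2) = 1/10; P(data | bowl C) = (4/7)(3/6)(2/5)(3/4) = 3/35; P(data | bowl D) = (3/7)(4/6)(3/5)(2/4) = 3/35; P(data | bowl E) = (1/7)(6/6)(5/5)(0/4) = 0.
Multiplying each by its prior: 1/5 · 1/10 = 1/50, 1/5 · 1/10 = 1/50, 1/5 · 3/35 = 3/175, 1/5 · 3/35 = 3/175, 1/5 · 0 = 0; summing to 13/175.
Dividing through by the total gives posterior P(bowl A | data) = 7/26, P(bowl B | data) = 7/26, P(bowl C | data) = 3/13, P(bowl D | data) = 3/13, P(bowl E | data) = 0.
The predictive probability is P(orange next | data) = (1/2)(7/26) + (0)(7/26) + (2/3)(3/13) + (1/3)(3/13) = 19/52.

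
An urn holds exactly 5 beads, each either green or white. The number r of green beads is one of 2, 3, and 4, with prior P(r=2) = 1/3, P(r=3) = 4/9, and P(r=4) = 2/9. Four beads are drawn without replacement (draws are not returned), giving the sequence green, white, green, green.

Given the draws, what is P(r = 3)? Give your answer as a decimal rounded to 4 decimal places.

Compute the likelihood of the observed sequence for each case: P(data | r = 2) = (2/5)(3/4)(1/3)(0/2) = 0; P(data | r = 3) = (3/5)(2/4)(2/3)(1/2) = 1/10; P(data | r = 4) = (4/5)(1/4)(3/3)(2/2) = 1/5.
The prior-weighted likelihoods are 1/3 · 0 = 0, 4/9 · 1/10 = 2/45, 2/9 · 1/5 = 2/45; these sum to 4/45.
By Bayes' rule, P(r = 3 | data) = (2/45) / (4/45) = 1/2.

0.5000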